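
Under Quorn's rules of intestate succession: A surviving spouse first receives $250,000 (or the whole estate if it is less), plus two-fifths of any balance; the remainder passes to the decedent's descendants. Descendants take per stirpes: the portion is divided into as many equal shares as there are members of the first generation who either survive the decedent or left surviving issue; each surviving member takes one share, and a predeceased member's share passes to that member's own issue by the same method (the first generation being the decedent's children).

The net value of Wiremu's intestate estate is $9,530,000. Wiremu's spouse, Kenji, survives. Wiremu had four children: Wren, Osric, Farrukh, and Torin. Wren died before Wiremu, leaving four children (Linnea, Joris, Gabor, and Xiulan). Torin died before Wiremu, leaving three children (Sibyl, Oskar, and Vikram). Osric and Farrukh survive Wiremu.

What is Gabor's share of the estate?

Gabor receives $348,000.

Kenji first takes $250,000, leaving a balance of $9,280,000. Kenji then takes two-fifths of the balance ($3,712,000), for a total of $3,962,000. The remaining $5,568,000 passes to the descendants.
The descendants' portion ($5,568,000) is divided into 4 shares of $1,392,000: Osric and Farrukh each take $1,392,000; Wren's $1,392,000 share passes to Wren's issue; Torin's $1,392,000 share passes to Torin's issue.
Wren's share ($1,392,000) is divided into 4 shares of $348,000: Linnea, Joris, Gabor, and Xiulan each take $348,000.
Torin's share ($1,392,000) is divided into 3 shares of $464,000: Sibyl, Oskar, and Vikram each take $464,000.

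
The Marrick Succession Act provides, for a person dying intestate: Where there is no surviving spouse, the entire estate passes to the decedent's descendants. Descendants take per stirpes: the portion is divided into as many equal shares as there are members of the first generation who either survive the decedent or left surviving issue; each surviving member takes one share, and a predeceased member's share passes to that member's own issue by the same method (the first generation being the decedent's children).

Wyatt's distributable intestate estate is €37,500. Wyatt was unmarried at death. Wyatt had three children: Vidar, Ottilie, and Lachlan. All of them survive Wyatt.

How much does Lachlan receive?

The entire €37,500 passes to the descendants.
That amount (€37,500) is divided into 3 shares of €12,500: Vidar, Ottilie, and Lachlan each take €12,500.

Lachlan receives €12,500.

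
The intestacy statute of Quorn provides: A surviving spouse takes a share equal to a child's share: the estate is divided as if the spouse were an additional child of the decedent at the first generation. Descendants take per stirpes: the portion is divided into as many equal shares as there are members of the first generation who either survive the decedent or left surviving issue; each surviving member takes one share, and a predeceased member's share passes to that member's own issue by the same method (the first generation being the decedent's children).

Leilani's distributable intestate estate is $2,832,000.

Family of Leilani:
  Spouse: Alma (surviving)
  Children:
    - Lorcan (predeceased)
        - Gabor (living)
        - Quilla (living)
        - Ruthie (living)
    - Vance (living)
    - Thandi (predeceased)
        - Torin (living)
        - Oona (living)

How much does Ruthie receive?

Ruthie receives $236,000.

The spouse counts as an additional share at the children's level, so there are 4 primary shares of $708,000. Alma takes one such share ($708,000).
The children's combined portion ($2,124,000) is divided into 3 shares of $708,000: Vance takes $708,000; Lorcan's $708,000 share passes to Lorcan's issue; Thandi's $708,000 share passes to Thandi's issue.
Lorcan's share ($708,000) is divided into 3 shares of $236,000: Gabor, Quilla, and Ruthie each take $236,000.
Thandi's share ($708,000) is divided into 2 shares of $354,000: Torin and Oona each take $354,000.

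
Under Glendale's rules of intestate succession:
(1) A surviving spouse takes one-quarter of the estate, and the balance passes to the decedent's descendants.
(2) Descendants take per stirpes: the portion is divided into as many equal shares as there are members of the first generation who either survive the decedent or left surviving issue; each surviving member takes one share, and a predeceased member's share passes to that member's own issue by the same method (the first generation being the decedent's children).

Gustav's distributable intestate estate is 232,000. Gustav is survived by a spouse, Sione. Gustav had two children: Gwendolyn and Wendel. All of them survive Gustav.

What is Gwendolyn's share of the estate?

Sione takes one-quarter of 232,000 = 58,000. The remaining 174,000 passes to the descendants.
The descendants' portion (174,000) is divided into 2 shares of 87,000: Gwendolyn and Wendel each take 87,000.

Gwendolyn receives 87,000.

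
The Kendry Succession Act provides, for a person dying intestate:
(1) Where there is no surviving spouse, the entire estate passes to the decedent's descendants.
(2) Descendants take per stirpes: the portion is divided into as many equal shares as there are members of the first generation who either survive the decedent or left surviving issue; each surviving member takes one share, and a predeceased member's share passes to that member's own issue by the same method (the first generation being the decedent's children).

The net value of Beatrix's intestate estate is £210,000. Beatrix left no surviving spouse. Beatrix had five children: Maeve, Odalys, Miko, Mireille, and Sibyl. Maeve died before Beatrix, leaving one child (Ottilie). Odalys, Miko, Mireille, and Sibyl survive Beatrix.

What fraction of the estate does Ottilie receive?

Ottilie receives 1/5 of the estate.

The entire £210,000 passes to the descendants.
That amount (£210,000) is divided into 5 shares of £42,000: Odalys, Miko, Mireille, and Sibyl each take £42,000; Maeve's £42,000 share passes to Maeve's issue.
Maeve's share (£42,000) passes entirely to Ottilie.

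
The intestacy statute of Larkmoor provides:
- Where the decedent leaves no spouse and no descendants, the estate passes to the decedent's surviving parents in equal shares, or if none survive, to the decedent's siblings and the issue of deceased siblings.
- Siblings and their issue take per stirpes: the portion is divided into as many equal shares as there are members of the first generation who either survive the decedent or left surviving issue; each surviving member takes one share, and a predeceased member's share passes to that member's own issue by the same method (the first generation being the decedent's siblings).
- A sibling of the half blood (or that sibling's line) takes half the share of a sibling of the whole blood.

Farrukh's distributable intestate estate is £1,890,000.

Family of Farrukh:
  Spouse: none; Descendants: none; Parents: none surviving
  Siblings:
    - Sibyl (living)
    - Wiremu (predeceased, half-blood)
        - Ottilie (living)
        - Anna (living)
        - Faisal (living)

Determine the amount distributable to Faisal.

Faisal receives £210,000.

The entire £1,890,000 passes to the siblings and their issue.
Counting each half-blood sibling's line as half a unit, there are 3/2 units in £1,890,000, so one unit is £1,260,000. Whole-blood lines (Sibyl) take £1,260,000 each; half-blood lines (Wiremu) take £630,000 each.
Wiremu's share (£630,000) is divided into 3 shares of £210,000: Ottilie, Anna, and Faisal each take £210,000.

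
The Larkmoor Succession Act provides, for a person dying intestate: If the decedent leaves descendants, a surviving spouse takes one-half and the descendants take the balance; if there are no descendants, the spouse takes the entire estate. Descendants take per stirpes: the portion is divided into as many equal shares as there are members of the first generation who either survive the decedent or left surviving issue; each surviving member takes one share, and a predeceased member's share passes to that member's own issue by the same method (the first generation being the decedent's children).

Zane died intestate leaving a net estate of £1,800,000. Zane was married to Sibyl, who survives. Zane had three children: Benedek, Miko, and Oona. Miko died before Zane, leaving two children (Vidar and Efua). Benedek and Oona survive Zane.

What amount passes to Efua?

Efua receives £150,000.

Sibyl takes one-half of £1,800,000 = £900,000. The remaining £900,000 passes to the descendants.
The descendants' portion (£900,000) is divided into 3 shares of £300,000: Benedek and Oona each take £300,000; Miko's £300,000 share passes to Miko's issue.
Miko's share (£300,000) is divided into 2 shares of £150,000: Vidar and Efua each take £150,000.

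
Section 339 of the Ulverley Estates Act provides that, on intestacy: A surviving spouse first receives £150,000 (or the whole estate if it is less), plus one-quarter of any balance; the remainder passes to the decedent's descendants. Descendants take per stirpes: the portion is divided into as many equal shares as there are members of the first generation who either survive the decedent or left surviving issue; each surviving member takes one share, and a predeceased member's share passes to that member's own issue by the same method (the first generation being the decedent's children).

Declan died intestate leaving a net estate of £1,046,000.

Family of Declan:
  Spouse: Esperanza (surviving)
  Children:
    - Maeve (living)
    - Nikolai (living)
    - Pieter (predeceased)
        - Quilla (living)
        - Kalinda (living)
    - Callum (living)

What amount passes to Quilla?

Quilla receives £84,000.

Esperanza first takes £150,000, leaving a balance of £896,000. Esperanza then takes one-quarter of the balance (£224,000), for a total of £374,000. The remaining £672,000 passes to the descendants.
The descendants' portion (£672,000) is divided into 4 shares of £168,000: Maeve, Nikolai, and Callum each take £168,000; Pieter's £168,000 share passes to Pieter's issue.
Pieter's share (£168,000) is divided into 2 shares of £84,000: Quilla and Kalinda each take £84,000.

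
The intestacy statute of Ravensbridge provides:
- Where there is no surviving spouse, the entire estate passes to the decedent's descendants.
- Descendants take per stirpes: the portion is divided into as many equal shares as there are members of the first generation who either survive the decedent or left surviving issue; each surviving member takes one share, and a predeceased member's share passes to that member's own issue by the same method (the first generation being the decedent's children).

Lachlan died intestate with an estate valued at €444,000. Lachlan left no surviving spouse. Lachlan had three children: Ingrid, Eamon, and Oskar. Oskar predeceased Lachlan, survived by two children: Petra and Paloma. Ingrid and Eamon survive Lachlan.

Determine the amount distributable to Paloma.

Paloma receives €74,000.

The entire €444,000 passes to the descendants.
That amount (€444,000) is divided into 3 shares of €148,000: Ingrid and Eamon each take €148,000; Oskar's €148,000 share passes to Oskar's issue.
Oskar's share (€148,000) is divided into 2 shares of €74,000: Petra and Paloma each take €74,000.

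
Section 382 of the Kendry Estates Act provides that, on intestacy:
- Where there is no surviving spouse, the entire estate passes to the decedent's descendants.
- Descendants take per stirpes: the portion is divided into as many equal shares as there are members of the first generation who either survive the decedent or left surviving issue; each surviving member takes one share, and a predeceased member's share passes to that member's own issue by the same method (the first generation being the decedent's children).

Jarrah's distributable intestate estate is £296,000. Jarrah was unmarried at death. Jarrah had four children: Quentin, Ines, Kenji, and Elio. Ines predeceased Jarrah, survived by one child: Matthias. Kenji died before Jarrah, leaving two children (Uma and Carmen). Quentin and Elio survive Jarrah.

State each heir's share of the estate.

The entire £296,000 passes to the descendants.
That amount (£296,000) is divided into 4 shares of £74,000: Quentin and Elio each take £74,000; Ines's £74,000 share passes to Ines's issue; Kenji's £74,000 share passes to Kenji's issue.
Ines's share (£74,000) passes entirely to Matthias.
Kenji's share (£74,000) is divided into 2 shares of £37,000: Uma and Carmen each take £37,000.

Quentin: £74,000; Matthias: £74,000; Uma: £37,000; Carmen: £37,000; Elio: £74,000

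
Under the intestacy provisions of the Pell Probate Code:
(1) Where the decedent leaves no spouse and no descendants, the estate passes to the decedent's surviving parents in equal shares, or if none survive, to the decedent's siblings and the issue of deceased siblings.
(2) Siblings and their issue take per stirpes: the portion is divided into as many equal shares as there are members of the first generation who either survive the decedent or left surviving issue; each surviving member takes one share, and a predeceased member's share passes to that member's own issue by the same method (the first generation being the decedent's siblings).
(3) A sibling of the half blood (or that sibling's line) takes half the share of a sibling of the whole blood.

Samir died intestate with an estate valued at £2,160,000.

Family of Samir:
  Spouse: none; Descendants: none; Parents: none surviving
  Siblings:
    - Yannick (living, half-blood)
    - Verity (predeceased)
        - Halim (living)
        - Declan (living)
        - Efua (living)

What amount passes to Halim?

The entire £2,160,000 passes to the siblings and their issue.
Counting each half-blood sibling's line as half a unit, there are 3/2 units in £2,160,000, so one unit is £1,440,000. Whole-blood lines (Verity) take £1,440,000 each; half-blood lines (Yannick) take £720,000 each.
Verity's share (£1,440,000) is divided into 3 shares of £480,000: Halim, Declan, and Efua each take £480,000.

Halim receives £480,000.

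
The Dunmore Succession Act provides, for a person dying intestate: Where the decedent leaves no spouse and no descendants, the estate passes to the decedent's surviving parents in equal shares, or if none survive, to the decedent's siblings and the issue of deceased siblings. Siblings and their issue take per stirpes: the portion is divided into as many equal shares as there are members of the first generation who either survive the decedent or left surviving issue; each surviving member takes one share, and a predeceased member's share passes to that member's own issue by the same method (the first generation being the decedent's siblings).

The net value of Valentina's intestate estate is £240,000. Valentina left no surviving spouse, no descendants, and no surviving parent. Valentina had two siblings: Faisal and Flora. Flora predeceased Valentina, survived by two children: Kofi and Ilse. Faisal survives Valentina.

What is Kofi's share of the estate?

The entire £240,000 passes to the siblings and their issue.
That amount (£240,000) is divided into 2 shares of £120,000: Faisal takes £120,000; Flora's £120,000 share passes to Flora's issue.
Flora's share (£120,000) is divided into 2 shares of £60,000: Kofi and Ilse each take £60,000.

Kofi receives £60,000.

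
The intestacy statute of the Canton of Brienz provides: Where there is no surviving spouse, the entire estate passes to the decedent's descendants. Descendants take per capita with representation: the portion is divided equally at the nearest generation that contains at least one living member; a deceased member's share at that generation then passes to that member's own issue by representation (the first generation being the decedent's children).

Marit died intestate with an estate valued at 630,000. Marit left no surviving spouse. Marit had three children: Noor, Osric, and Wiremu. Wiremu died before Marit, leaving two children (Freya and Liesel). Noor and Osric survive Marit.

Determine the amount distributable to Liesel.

The entire 630,000 passes to the descendants.
That amount (630,000) is divided into 3 shares of 210,000: Noor and Osric each take 210,000; Wiremu's 210,000 share passes to Wiremu's issue.
Wiremu's share (210,000) is divided into 2 shares of 105,000: Freya and Liesel each take 105,000.

Liesel receives 105,000.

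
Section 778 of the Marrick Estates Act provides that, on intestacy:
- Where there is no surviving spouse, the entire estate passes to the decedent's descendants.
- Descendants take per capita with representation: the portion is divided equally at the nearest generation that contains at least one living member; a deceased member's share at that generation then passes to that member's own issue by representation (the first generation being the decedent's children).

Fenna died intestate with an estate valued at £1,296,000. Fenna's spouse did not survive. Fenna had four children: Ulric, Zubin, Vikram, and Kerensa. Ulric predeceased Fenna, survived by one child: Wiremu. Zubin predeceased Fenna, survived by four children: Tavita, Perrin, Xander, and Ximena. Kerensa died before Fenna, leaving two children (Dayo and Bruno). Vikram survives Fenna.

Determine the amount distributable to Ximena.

Ximena receives £81,000.

The entire £1,296,000 passes to the descendants.
That amount (£1,296,000) is divided into 4 shares of £324,000: Vikram takes £324,000; Ulric's £324,000 share passes to Ulric's issue; Zubin's £324,000 share passes to Zubin's issue; Kerensa's £324,000 share passes to Kerensa's issue.
Ulric's share (£324,000) passes entirely to Wiremu.
Zubin's share (£324,000) is divided into 4 shares of £81,000: Tavita, Perrin, Xander, and Ximena each take £81,000.
Kerensa's share (£324,000) is divided into 2 shares of £162,000: Dayo and Bruno each take £162,000.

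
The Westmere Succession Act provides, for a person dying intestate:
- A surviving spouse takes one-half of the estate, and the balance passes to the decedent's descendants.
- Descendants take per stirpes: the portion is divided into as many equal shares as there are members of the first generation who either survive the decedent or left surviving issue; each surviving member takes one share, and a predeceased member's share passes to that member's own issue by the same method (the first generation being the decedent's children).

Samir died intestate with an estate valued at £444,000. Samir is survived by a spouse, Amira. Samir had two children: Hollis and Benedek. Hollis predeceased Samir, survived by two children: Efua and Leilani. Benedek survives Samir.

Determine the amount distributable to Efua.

Efua receives £55,500.

Amira takes one-half of £444,000 = £222,000. The remaining £222,000 passes to the descendants.
The descendants' portion (£222,000) is divided into 2 shares of £111,000: Benedek takes £111,000; Hollis's £111,000 share passes to Hollis's issue.
Hollis's share (£111,000) is divided into 2 shares of £55,500: Efua and Leilani each take £55,500.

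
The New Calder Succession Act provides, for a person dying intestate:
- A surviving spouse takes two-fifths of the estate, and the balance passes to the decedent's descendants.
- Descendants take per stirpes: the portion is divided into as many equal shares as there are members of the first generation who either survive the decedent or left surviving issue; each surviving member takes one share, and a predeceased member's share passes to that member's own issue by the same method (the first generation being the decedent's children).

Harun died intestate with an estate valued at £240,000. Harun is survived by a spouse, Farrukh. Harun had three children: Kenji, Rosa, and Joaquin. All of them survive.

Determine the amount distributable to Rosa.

Farrukh takes two-fifths of £240,000 = £96,000. The remaining £144,000 passes to the descendants.
The descendants' portion (£144,000) is divided into 3 shares of £48,000: Kenji, Rosa, and Joaquin each take £48,000.

Rosa receives £48,000.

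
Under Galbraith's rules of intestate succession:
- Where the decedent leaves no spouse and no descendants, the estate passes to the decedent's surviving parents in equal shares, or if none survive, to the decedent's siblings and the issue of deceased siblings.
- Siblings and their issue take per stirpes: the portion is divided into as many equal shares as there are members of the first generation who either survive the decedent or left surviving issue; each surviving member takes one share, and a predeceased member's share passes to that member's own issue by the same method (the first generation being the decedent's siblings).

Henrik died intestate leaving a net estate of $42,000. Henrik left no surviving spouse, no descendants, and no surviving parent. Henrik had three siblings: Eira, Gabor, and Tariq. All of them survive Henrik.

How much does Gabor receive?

Gabor receives $14,000.

The entire $42,000 passes to the siblings and their issue.
That amount ($42,000) is divided into 3 shares of $14,000: Eira, Gabor, and Tariq each take $14,000.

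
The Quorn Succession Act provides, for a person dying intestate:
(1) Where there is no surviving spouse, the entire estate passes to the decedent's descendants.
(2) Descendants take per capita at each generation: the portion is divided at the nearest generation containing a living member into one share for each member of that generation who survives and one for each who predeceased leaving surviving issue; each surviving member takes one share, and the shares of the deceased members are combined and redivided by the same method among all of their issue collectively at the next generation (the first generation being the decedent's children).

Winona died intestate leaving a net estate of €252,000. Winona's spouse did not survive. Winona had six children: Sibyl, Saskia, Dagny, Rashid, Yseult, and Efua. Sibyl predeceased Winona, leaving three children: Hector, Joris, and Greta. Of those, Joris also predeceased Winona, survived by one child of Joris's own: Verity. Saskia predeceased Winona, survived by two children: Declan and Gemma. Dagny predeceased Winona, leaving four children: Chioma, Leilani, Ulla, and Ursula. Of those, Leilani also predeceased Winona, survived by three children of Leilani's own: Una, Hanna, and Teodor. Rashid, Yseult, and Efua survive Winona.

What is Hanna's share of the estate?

Hanna receives €7,000.

The entire €252,000 passes to the descendants.
That amount (€252,000) is divided at the children's generation into 6 shares of €42,000. Rashid, Yseult, and Efua each take €42,000. The 3 shares of the deceased (Sibyl, Saskia, and Dagny) are combined into a pool of €126,000.
That pool (€126,000) is divided at the grandchildren's generation into 9 shares of €14,000. Hector, Greta, Declan, Gemma, Chioma, Ulla, and Ursula each take €14,000. The 2 shares of the deceased (Joris and Leilani) are combined into a pool of €28,000.
That pool (€28,000) is divided at the great-grandchildren's generation equally among Verity, Una, Hanna, and Teodor: €7,000 each.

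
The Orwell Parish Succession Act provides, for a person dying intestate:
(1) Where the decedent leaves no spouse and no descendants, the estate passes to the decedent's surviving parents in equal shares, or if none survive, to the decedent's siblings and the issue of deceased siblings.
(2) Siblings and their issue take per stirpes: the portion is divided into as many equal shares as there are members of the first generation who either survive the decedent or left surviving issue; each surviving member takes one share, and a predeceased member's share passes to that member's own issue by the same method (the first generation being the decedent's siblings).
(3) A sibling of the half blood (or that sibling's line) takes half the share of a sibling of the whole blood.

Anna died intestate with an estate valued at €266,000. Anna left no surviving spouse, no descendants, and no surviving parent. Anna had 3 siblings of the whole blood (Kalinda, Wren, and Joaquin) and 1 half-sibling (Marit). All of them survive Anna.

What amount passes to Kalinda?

Kalinda receives €76,000.

The entire €266,000 passes to the siblings and their issue.
Counting each half-blood sibling's line as half a unit, there are 7/2 units in €266,000, so one unit is €76,000. Whole-blood lines (Kalinda, Wren, and Joaquin) take €76,000 each; half-blood lines (Marit) take €38,000 each.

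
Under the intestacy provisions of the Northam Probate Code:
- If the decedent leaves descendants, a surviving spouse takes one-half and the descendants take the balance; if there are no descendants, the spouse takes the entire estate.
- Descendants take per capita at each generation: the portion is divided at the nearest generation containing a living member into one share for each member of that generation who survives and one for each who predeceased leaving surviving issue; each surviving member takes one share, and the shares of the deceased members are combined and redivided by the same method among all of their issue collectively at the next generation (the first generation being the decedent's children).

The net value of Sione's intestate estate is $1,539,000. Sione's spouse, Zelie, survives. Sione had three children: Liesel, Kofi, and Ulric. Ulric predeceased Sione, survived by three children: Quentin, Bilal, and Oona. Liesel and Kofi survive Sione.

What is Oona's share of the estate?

Zelie takes one-half of $1,539,000 = $769,500. The remaining $769,500 passes to the descendants.
The descendants' portion ($769,500) is divided at the children's generation into 3 shares of $256,500. Liesel and Kofi each take $256,500. The remaining share for the deceased Ulric ($256,500) is carried to the next generation.
That pool ($256,500) is divided at the grandchildren's generation equally among Quentin, Bilal, and Oona: $85,500 each.

Oona receives $85,500.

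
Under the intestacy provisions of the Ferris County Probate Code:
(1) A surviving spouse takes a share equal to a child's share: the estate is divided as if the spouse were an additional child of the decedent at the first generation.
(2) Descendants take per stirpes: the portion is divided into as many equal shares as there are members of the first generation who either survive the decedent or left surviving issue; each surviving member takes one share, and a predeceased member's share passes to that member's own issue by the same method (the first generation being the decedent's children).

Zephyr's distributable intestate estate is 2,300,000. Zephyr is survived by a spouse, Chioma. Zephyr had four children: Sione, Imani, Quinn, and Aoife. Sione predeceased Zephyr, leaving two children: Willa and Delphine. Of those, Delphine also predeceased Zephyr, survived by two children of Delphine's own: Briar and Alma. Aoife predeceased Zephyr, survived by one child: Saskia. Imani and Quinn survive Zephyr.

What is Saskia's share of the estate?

Saskia receives 460,000.

The spouse counts as an additional share at the children's level, so there are 5 primary shares of 460,000. Chioma takes one such share (460,000).
The children's combined portion (1,840,000) is divided into 4 shares of 460,000: Imani and Quinn each take 460,000; Sione's 460,000 share passes to Sione's issue; Aoife's 460,000 share passes to Aoife's issue.
Sione's share (460,000) is divided into 2 shares of 230,000: Willa takes 230,000; Delphine's 230,000 share passes to Delphine's issue.
Delphine's share (230,000) is divided into 2 shares of 115,000: Briar and Alma each take 115,000.
Aoife's share (460,000) passes entirely to Saskia.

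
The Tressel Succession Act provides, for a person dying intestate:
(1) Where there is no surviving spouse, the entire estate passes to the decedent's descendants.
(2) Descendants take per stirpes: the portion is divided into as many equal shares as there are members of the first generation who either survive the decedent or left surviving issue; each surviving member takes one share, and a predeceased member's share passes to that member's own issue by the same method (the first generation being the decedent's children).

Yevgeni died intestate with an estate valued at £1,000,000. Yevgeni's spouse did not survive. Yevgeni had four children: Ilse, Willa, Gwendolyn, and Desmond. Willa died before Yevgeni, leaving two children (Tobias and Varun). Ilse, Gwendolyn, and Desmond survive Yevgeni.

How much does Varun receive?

The entire £1,000,000 passes to the descendants.
That amount (£1,000,000) is divided into 4 shares of £250,000: Ilse, Gwendolyn, and Desmond each take £250,000; Willa's £250,000 share passes to Willa's issue.
Willa's share (£250,000) is divided into 2 shares of £125,000: Tobias and Varun each take £125,000.

Varun receives £125,000.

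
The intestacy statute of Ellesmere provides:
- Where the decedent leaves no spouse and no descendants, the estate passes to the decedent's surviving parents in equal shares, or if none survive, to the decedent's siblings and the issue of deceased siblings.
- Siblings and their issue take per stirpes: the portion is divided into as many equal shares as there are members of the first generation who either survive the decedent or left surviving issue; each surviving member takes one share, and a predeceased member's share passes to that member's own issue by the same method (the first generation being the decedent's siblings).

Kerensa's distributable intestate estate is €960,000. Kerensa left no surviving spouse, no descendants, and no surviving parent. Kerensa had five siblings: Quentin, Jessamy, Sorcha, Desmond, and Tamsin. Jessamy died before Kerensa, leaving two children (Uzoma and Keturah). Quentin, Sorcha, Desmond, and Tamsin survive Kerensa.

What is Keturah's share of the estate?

Keturah receives €96,000.

The entire €960,000 passes to the siblings and their issue.
That amount (€960,000) is divided into 5 shares of €192,000: Quentin, Sorcha, Desmond, and Tamsin each take €192,000; Jessamy's €192,000 share passes to Jessamy's issue.
Jessamy's share (€192,000) is divided into 2 shares of €96,000: Uzoma and Keturah each take €96,000.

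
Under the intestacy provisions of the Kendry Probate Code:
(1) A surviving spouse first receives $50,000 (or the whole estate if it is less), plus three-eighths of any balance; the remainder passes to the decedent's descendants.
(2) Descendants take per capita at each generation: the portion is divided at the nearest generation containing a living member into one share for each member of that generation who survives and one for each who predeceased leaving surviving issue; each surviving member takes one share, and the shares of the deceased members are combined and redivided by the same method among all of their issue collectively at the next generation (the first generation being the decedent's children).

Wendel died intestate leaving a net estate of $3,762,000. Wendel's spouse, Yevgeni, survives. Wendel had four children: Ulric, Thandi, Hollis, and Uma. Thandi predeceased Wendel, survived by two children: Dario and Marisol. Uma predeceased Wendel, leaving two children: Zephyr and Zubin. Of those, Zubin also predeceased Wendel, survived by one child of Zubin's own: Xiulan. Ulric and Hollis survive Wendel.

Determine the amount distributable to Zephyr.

Zephyr receives $290,000.

Yevgeni first takes $50,000, leaving a balance of $3,712,000. Yevgeni then takes three-eighths of the balance ($1,392,000), for a total of $1,442,000. The remaining $2,320,000 passes to the descendants.
The descendants' portion ($2,320,000) is divided at the children's generation into 4 shares of $580,000. Ulric and Hollis each take $580,000. The 2 shares of the deceased (Thandi and Uma) are combined into a pool of $1,160,000.
That pool ($1,160,000) is divided at the grandchildren's generation into 4 shares of $290,000. Dario, Marisol, and Zephyr each take $290,000. The remaining share for the deceased Zubin ($290,000) is carried to the next generation.
That pool ($290,000) passes entirely to Xiulan, the sole taker at the great-grandchildren's generation.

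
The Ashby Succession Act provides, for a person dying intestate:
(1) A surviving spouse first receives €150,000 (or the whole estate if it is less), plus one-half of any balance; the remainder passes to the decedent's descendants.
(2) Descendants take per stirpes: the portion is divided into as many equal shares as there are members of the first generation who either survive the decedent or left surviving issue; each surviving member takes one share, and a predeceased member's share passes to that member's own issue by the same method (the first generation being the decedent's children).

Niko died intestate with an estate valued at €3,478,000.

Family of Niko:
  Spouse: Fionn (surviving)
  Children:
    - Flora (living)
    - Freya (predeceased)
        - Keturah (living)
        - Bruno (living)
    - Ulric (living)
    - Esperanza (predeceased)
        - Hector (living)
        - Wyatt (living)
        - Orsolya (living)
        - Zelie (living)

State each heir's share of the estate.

Fionn first takes €150,000, leaving a balance of €3,328,000. Fionn then takes one-half of the balance (€1,664,000), for a total of €1,814,000. The remaining €1,664,000 passes to the descendants.
The descendants' portion (€1,664,000) is divided into 4 shares of €416,000: Flora and Ulric each take €416,000; Freya's €416,000 share passes to Freya's issue; Esperanza's €416,000 share passes to Esperanza's issue.
Freya's share (€416,000) is divided into 2 shares of €208,000: Keturah and Bruno each take €208,000.
Esperanza's share (€416,000) is divided into 4 shares of €104,000: Hector, Wyatt, Orsolya, and Zelie each take €104,000.

Fionn: €1,814,000; Flora: €416,000; Keturah: €208,000; Bruno: €208,000; Ulric: €416,000; Hector: €104,000; Wyatt: €104,000; Orsolya: €104,000; Zelie: €104,000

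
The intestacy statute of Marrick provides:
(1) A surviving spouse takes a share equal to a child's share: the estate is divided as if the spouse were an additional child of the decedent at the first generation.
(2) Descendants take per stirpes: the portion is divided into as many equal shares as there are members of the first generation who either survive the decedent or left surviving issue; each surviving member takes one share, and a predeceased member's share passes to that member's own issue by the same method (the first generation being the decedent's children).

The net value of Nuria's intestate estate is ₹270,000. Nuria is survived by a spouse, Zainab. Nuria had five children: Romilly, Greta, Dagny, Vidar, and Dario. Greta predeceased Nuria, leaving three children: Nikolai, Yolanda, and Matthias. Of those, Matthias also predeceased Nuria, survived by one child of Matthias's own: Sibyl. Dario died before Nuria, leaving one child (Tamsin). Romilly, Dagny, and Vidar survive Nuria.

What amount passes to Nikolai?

The spouse counts as an additional share at the children's level, so there are 6 primary shares of ₹45,000. Zainab takes one such share (₹45,000).
The children's combined portion (₹225,000) is divided into 5 shares of ₹45,000: Romilly, Dagny, and Vidar each take ₹45,000; Greta's ₹45,000 share passes to Greta's issue; Dario's ₹45,000 share passes to Dario's issue.
Greta's share (₹45,000) is divided into 3 shares of ₹15,000: Nikolai and Yolanda each take ₹15,000; Matthias's ₹15,000 share passes to Matthias's issue.
Matthias's share (₹15,000) passes entirely to Sibyl.
Dario's share (₹45,000) passes entirely to Tamsin.

Nikolai receives ₹15,000.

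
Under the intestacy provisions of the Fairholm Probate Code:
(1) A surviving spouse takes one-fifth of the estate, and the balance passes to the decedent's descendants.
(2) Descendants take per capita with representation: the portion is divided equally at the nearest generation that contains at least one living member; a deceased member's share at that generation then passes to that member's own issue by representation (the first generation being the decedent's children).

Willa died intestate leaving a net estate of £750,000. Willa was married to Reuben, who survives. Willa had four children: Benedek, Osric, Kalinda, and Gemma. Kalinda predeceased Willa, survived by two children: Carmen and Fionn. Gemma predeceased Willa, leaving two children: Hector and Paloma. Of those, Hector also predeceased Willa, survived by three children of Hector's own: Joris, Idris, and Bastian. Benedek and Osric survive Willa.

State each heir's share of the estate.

Reuben takes one-fifth of £750,000 = £150,000. The remaining £600,000 passes to the descendants.
The descendants' portion (£600,000) is divided into 4 shares of £150,000: Benedek and Osric each take £150,000; Kalinda's £150,000 share passes to Kalinda's issue; Gemma's £150,000 share passes to Gemma's issue.
Kalinda's share (£150,000) is divided into 2 shares of £75,000: Carmen and Fionn each take £75,000.
Gemma's share (£150,000) is divided into 2 shares of £75,000: Paloma takes £75,000; Hector's £75,000 share passes to Hector's issue.
Hector's share (£75,000) is divided into 3 shares of £25,000: Joris, Idris, and Bastian each take £25,000.

Reuben: £150,000; Benedek: £150,000; Osric: £150,000; Carmen: £75,000; Fionn: £75,000; Joris: £25,000; Idris: £25,000; Bastian: £25,000; Paloma: £75,000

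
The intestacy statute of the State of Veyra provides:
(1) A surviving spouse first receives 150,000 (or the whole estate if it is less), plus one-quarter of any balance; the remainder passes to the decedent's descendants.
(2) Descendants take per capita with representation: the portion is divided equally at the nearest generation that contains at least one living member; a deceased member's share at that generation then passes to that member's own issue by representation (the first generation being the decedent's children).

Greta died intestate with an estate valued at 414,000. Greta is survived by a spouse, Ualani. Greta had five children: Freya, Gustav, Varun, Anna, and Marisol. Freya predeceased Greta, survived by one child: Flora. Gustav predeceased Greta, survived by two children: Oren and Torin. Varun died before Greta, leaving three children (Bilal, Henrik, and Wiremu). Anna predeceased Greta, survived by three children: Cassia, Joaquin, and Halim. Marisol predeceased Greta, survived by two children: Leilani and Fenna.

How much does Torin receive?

Ualani first takes 150,000, leaving a balance of 264,000. Ualani then takes one-quarter of the balance (66,000), for a total of 216,000. The remaining 198,000 passes to the descendants.
No child survives, so the initial division is made at the grandchildren's generation.
The descendants' portion (198,000) is divided into 11 shares of 18,000: Flora, Oren, Torin, Bilal, Henrik, Wiremu, Cassia, Joaquin, Halim, Leilani, and Fenna each take 18,000.

Torin receives 18,000.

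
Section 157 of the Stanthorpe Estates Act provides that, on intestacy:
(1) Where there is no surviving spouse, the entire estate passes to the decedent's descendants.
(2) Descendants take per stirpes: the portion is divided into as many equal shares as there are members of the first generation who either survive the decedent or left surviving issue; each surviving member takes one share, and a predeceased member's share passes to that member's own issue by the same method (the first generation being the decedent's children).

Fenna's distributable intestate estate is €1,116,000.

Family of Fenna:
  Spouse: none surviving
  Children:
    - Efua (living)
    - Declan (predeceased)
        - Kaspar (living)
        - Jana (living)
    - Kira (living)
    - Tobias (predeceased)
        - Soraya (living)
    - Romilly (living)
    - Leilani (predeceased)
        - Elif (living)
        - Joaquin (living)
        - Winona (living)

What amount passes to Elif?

Elif receives €62,000.

The entire €1,116,000 passes to the descendants.
That amount (€1,116,000) is divided into 6 shares of €186,000: Efua, Kira, and Romilly each take €186,000; Declan's €186,000 share passes to Declan's issue; Tobias's €186,000 share passes to Tobias's issue; Leilani's €186,000 share passes to Leilani's issue.
Declan's share (€186,000) is divided into 2 shares of €93,000: Kaspar and Jana each take €93,000.
Tobias's share (€186,000) passes entirely to Soraya.
Leilani's share (€186,000) is divided into 3 shares of €62,000: Elif, Joaquin, and Winona each take €62,000.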